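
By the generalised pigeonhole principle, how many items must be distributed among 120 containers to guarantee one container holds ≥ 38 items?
n = (38 − 1)·120 + 1 = 4441

By the generalised pigeonhole principle, to guarantee some box contains ≥ r objects we need more than (r − 1) · k objects total. Threshold: n = (r − 1) · k + 1. With r = 38 and k = 120: n = 37 · 120 + 1 = 4440 + 1 = 4441. For n = 4440 = 37 · 120, we can put exactly 37 objects in every box, avoiding 38 in any single one — so 4441 is tight.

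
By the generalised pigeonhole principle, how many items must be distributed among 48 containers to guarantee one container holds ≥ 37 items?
n = (37 − 1)·48 + 1 = 1729

By the generalised pigeonhole principle, to guarantee some box contains ≥ r objects we need more than (r − 1) · k objects total. Threshold: n = (r − 1) · k + 1. With r = 37 and k = 48: n = 36 · 48 + 1 = 1728 + 1 = 1729. For n = 1728 = 36 · 48, we can put exactly 36 objects in every box, avoiding 37 in any single one — so 1729 is tight.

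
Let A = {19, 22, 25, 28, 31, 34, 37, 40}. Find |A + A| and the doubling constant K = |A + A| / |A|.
K = |A + A| / |A| = 15/8

Enumerate A + A = {a + b : a, b ∈ A}. With |A| = 8, there are |A|^2 = 64 ordered sum pairs; collecting distinct values, A + A = {38, 41, 44, 47, 50, 53, 56, 59, 62, 65, 68, 71, 74, 77, 80}, so |A + A| = 15. Thus K = 15/8. Here |A + A| = 2|A| − 1 = 15, the minimum possible — so K = 15/8 is minimal, which holds iff A is an arithmetic progression.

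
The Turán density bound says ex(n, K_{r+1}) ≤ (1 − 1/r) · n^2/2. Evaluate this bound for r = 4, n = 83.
Turán density bound = (3/4) · 83^2/2 = 20667/8 ≈ 2583.375

Turán's theorem: ex(n, K_{r+1}) is achieved by the complete r-partite Turán graph T(n, r) with parts as balanced as possible, and is at most (1 − 1/r) · n^2/2. For r = 4, n = 83: the density bound is (3/4) · 6889/2 = 20667/8 ≈ 2583.375. The integer-valued extremum is e(T(83, 4)) = 2583, which is strictly less than the density bound 20667/8 since 4 ∤ 83 (the parts of T(83, 4) cannot all be equal).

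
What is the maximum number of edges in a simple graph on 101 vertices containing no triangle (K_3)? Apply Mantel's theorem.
ex(101, K_3) = ⌊101^2/4⌋ = 2550

Mantel (1907): a triangle-free graph on n vertices has at most ⌊n^2/4⌋ edges, with equality for the complete bipartite graph K_{⌊n/2⌋, ⌈n/2⌉}. For n = 101: ⌊101^2/4⌋ = ⌊10201/4⌋ = 2550. The extremal graph is K_{50, 51}, which has 50·51 = 2550 edges.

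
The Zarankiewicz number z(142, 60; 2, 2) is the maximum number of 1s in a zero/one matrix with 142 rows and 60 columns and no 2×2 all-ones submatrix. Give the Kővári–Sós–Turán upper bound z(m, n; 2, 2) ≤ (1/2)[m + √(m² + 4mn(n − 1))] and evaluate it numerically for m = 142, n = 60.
z(142, 60; 2, 2) ≤ (1/2)[142 + √(142² + 4·142·60·59)] = (1/2)[142 + √2030884] = 783.5454

Kővári–Sós–Turán: let r_1, ..., r_142 be the row sums and z = Σ r_i the total number of 1s. Each pair of columns can share at most one row with both entries 1 (else a 2×2 all-ones block appears), so Σ_i C(r_i, 2) ≤ C(60, 2) = 1770. By convexity Σ_i C(r_i, 2) ≥ 142·C(z/142, 2) = z(z − 142)/(2·142), giving z² − 142z − 142·60·59 ≤ 0 and hence z ≤ (1/2)[142 + √(20164 + 4·502680)] = (1/2)[142 + √2030884] ≈ (1/2)(142 + 1425.0909) = 783.5454.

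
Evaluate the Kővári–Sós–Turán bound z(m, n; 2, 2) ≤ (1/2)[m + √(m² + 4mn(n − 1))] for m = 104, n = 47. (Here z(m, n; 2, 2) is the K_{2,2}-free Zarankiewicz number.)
z(104, 47; 2, 2) ≤ (1/2)[104 + √(104² + 4·104·47·46)] = (1/2)[104 + √910208] = 529.0241

Kővári–Sós–Turán: let r_1, ..., r_104 be the row sums and z = Σ r_i the total number of 1s. Each pair of columns can share at most one row with both entries 1 (else a 2×2 all-ones block appears), so Σ_i C(r_i, 2) ≤ C(47, 2) = 1081. By convexity Σ_i C(r_i, 2) ≥ 104·C(z/104, 2) = z(z − 104)/(2·104), giving z² − 104z − 104·47·46 ≤ 0 and hence z ≤ (1/2)[104 + √(10816 + 4·224848)] = (1/2)[104 + √910208] ≈ (1/2)(104 + 954.0482) = 529.0241.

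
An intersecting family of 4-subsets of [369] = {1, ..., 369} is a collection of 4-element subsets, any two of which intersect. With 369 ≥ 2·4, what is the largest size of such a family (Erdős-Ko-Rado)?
max |F| = C(368, 3) = 8238416

The Erdős-Ko-Rado theorem states: for n ≥ 2k, an intersecting family of k-subsets of an n-element set has size at most C(n − 1, k − 1), with equality for 'star' families {A ⊆ [n] : |A| = k, i ∈ A} (fix an element i). For n = 369, k = 4: C(368, 3) = 8238416.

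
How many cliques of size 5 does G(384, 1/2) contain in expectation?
E[# K_5] = C(384, 5) · (1/2)^C(5, 2) = 67782984576 / 2^10 = 529554567/8 = 66194320.875

For each 5-subset S of vertices (there are C(384, 5) = 67782984576 such S), let X_S = 1 if S induces a K_5 (all C(5, 2) = 10 edges present). Then P(X_S = 1) = (1/2)^10 = 1/1024. By linearity of expectation, E[# K_5] = C(384, 5) · (1/2)^10 = 67782984576 / 1024 = 529554567/8 = 66194320.875.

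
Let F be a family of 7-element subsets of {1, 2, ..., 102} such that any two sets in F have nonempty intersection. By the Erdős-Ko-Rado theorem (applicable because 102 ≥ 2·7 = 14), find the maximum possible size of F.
max |F| = C(101, 6) = 1267339920

The Erdős-Ko-Rado theorem states: for n ≥ 2k, an intersecting family of k-subsets of an n-element set has size at most C(n − 1, k − 1), with equality for 'star' families {A ⊆ [n] : |A| = k, i ∈ A} (fix an element i). For n = 102, k = 7: C(101, 6) = 1267339920.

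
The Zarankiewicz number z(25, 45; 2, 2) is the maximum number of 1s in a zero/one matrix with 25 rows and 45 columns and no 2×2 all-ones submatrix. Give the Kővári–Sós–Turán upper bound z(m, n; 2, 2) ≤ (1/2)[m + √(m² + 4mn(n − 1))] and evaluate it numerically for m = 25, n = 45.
z(25, 45; 2, 2) ≤ (1/2)[25 + √(25² + 4·25·45·44)] = (1/2)[25 + √198625] = 235.3368

Kővári–Sós–Turán: let r_1, ..., r_25 be the row sums and z = Σ r_i the total number of 1s. Each pair of columns can share at most one row with both entries 1 (else a 2×2 all-ones block appears), so Σ_i C(r_i, 2) ≤ C(45, 2) = 990. By convexity Σ_i C(r_i, 2) ≥ 25·C(z/25, 2) = z(z − 25)/(2·25), giving z² − 25z − 25·45·44 ≤ 0 and hence z ≤ (1/2)[25 + √(625 + 4·49500)] = (1/2)[25 + √198625] ≈ (1/2)(25 + 445.6736) = 235.3368.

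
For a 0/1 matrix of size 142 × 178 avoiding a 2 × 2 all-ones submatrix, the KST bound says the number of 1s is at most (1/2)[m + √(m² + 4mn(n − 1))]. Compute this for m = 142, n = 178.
z(142, 178; 2, 2) ≤ (1/2)[142 + √(142² + 4·142·178·177)] = (1/2)[142 + √17915572] = 2187.3395

Kővári–Sós–Turán: let r_1, ..., r_142 be the row sums and z = Σ r_i the total number of 1s. Each pair of columns can share at most one row with both entries 1 (else a 2×2 all-ones block appears), so Σ_i C(r_i, 2) ≤ C(178, 2) = 15753. By convexity Σ_i C(r_i, 2) ≥ 142·C(z/142, 2) = z(z − 142)/(2·142), giving z² − 142z − 142·178·177 ≤ 0 and hence z ≤ (1/2)[142 + √(20164 + 4·4473852)] = (1/2)[142 + √17915572] ≈ (1/2)(142 + 4232.6791) = 2187.3395.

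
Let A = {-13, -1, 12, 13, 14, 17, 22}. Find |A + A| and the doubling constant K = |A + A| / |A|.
K = |A + A| / |A| = 26/7

Enumerate A + A = {a + b : a, b ∈ A}. With |A| = 7, there are |A|^2 = 49 ordered sum pairs; collecting distinct values, A + A = {-26, -14, -2, -1, 0, 1, 4, 9, 11, 12, 13, 16, 21, 24, 25, 26, 27, 28, 29, 30, 31, 34, 35, 36, 39, 44}, so |A + A| = 26. Thus K = 26/7. For comparison, the minimum possible |A + A| over all 7-element sets is 2·7 − 1 = 13 (so min K = 13/7), attained only by arithmetic progressions.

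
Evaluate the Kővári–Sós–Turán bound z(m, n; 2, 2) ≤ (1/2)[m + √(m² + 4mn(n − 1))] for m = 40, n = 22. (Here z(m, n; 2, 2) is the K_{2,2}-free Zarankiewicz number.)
z(40, 22; 2, 2) ≤ (1/2)[40 + √(40² + 4·40·22·21)] = (1/2)[40 + √75520] = 157.4045

Kővári–Sós–Turán: let r_1, ..., r_40 be the row sums and z = Σ r_i the total number of 1s. Each pair of columns can share at most one row with both entries 1 (else a 2×2 all-ones block appears), so Σ_i C(r_i, 2) ≤ C(22, 2) = 231. By convexity Σ_i C(r_i, 2) ≥ 40·C(z/40, 2) = z(z − 40)/(2·40), giving z² − 40z − 40·22·21 ≤ 0 and hence z ≤ (1/2)[40 + √(1600 + 4·18480)] = (1/2)[40 + √75520] ≈ (1/2)(40 + 274.809) = 157.4045.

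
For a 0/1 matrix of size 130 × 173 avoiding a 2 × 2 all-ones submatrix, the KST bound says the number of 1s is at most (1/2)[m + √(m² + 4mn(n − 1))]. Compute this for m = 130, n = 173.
z(130, 173; 2, 2) ≤ (1/2)[130 + √(130² + 4·130·173·172)] = (1/2)[130 + √15490020] = 2032.8681

Kővári–Sós–Turán: let r_1, ..., r_130 be the row sums and z = Σ r_i the total number of 1s. Each pair of columns can share at most one row with both entries 1 (else a 2×2 all-ones block appears), so Σ_i C(r_i, 2) ≤ C(173, 2) = 14878. By convexity Σ_i C(r_i, 2) ≥ 130·C(z/130, 2) = z(z − 130)/(2·130), giving z² − 130z − 130·173·172 ≤ 0 and hence z ≤ (1/2)[130 + √(16900 + 4·3868280)] = (1/2)[130 + √15490020] ≈ (1/2)(130 + 3935.7363) = 2032.8681.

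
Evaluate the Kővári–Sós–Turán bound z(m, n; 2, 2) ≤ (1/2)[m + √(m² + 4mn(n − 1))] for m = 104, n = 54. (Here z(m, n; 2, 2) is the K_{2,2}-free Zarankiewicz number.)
z(104, 54; 2, 2) ≤ (1/2)[104 + √(104² + 4·104·54·53)] = (1/2)[104 + √1201408] = 600.0438

Kővári–Sós–Turán: let r_1, ..., r_104 be the row sums and z = Σ r_i the total number of 1s. Each pair of columns can share at most one row with both entries 1 (else a 2×2 all-ones block appears), so Σ_i C(r_i, 2) ≤ C(54, 2) = 1431. By convexity Σ_i C(r_i, 2) ≥ 104·C(z/104, 2) = z(z − 104)/(2·104), giving z² − 104z − 104·54·53 ≤ 0 and hence z ≤ (1/2)[104 + √(10816 + 4·297648)] = (1/2)[104 + √1201408] ≈ (1/2)(104 + 1096.0876) = 600.0438.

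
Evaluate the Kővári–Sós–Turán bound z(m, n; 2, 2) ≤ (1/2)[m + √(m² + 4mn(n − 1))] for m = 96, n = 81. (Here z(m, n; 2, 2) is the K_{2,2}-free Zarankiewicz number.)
z(96, 81; 2, 2) ≤ (1/2)[96 + √(96² + 4·96·81·80)] = (1/2)[96 + √2497536] = 838.1797

Kővári–Sós–Turán: let r_1, ..., r_96 be the row sums and z = Σ r_i the total number of 1s. Each pair of columns can share at most one row with both entries 1 (else a 2×2 all-ones block appears), so Σ_i C(r_i, 2) ≤ C(81, 2) = 3240. By convexity Σ_i C(r_i, 2) ≥ 96·C(z/96, 2) = z(z − 96)/(2·96), giving z² − 96z − 96·81·80 ≤ 0 and hence z ≤ (1/2)[96 + √(9216 + 4·622080)] = (1/2)[96 + √2497536] ≈ (1/2)(96 + 1580.3595) = 838.1797.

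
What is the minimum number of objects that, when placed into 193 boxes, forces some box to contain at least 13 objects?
n = (13 − 1)·193 + 1 = 2317

By the generalised pigeonhole principle, to guarantee some box contains ≥ r objects we need more than (r − 1) · k objects total. Threshold: n = (r − 1) · k + 1. With r = 13 and k = 193: n = 12 · 193 + 1 = 2316 + 1 = 2317. For n = 2316 = 12 · 193, we can put exactly 12 objects in every box, avoiding 13 in any single one — so 2317 is tight.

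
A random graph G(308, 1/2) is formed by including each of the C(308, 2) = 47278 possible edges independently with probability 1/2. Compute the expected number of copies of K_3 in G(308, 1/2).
E[# K_3] = C(308, 3) · (1/2)^C(3, 2) = 4822356 / 2^3 = 1205589/2 = 602794.5

For each 3-subset S of vertices (there are C(308, 3) = 4822356 such S), let X_S = 1 if S induces a K_3 (all C(3, 2) = 3 edges present). Then P(X_S = 1) = (1/2)^3 = 1/8. By linearity of expectation, E[# K_3] = C(308, 3) · (1/2)^3 = 4822356 / 8 = 1205589/2 = 602794.5.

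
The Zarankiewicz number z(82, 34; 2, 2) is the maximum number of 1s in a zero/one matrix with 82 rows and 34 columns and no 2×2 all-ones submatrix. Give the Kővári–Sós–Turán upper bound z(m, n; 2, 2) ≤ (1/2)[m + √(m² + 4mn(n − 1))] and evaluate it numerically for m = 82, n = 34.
z(82, 34; 2, 2) ≤ (1/2)[82 + √(82² + 4·82·34·33)] = (1/2)[82 + √374740] = 347.0801

Kővári–Sós–Turán: let r_1, ..., r_82 be the row sums and z = Σ r_i the total number of 1s. Each pair of columns can share at most one row with both entries 1 (else a 2×2 all-ones block appears), so Σ_i C(r_i, 2) ≤ C(34, 2) = 561. By convexity Σ_i C(r_i, 2) ≥ 82·C(z/82, 2) = z(z − 82)/(2·82), giving z² − 82z − 82·34·33 ≤ 0 and hence z ≤ (1/2)[82 + √(6724 + 4·92004)] = (1/2)[82 + √374740] ≈ (1/2)(82 + 612.1601) = 347.0801.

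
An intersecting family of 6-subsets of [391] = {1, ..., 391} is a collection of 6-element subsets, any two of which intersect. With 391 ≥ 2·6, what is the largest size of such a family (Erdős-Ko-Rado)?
max |F| = C(390, 5) = 73276203078

The Erdős-Ko-Rado theorem states: for n ≥ 2k, an intersecting family of k-subsets of an n-element set has size at most C(n − 1, k − 1), with equality for 'star' families {A ⊆ [n] : |A| = k, i ∈ A} (fix an element i). For n = 391, k = 6: C(390, 5) = 73276203078.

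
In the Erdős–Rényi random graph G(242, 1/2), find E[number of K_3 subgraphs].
E[# K_3] = C(242, 3) · (1/2)^C(3, 2) = 2332880 / 2^3 = 291610

For each 3-subset S of vertices (there are C(242, 3) = 2332880 such S), let X_S = 1 if S induces a K_3 (all C(3, 2) = 3 edges present). Then P(X_S = 1) = (1/2)^3 = 1/8. By linearity of expectation, E[# K_3] = C(242, 3) · (1/2)^3 = 2332880 / 8 = 291610.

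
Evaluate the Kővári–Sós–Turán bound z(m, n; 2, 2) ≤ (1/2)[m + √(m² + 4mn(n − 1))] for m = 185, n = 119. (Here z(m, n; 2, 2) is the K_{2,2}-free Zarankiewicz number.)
z(185, 119; 2, 2) ≤ (1/2)[185 + √(185² + 4·185·119·118)] = (1/2)[185 + √10425305] = 1706.912

Kővári–Sós–Turán: let r_1, ..., r_185 be the row sums and z = Σ r_i the total number of 1s. Each pair of columns can share at most one row with both entries 1 (else a 2×2 all-ones block appears), so Σ_i C(r_i, 2) ≤ C(119, 2) = 7021. By convexity Σ_i C(r_i, 2) ≥ 185·C(z/185, 2) = z(z − 185)/(2·185), giving z² − 185z − 185·119·118 ≤ 0 and hence z ≤ (1/2)[185 + √(34225 + 4·2597770)] = (1/2)[185 + √10425305] ≈ (1/2)(185 + 3228.8241) = 1706.912.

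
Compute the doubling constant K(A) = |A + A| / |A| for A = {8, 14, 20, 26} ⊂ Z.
K = |A + A| / |A| = 7/4

Enumerate A + A = {a + b : a, b ∈ A}. With |A| = 4, there are |A|^2 = 16 ordered sum pairs; collecting distinct values, A + A = {16, 22, 28, 34, 40, 46, 52}, so |A + A| = 7. Thus K = 7/4. Here |A + A| = 2|A| − 1 = 7, the minimum possible — so K = 7/4 is minimal, which holds iff A is an arithmetic progression.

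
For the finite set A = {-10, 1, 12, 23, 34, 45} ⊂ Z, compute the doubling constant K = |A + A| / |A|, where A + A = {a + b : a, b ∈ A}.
K = |A + A| / |A| = 11/6

Enumerate A + A = {a + b : a, b ∈ A}. With |A| = 6, there are |A|^2 = 36 ordered sum pairs; collecting distinct values, A + A = {-20, -9, 2, 13, 24, 35, 46, 57, 68, 79, 90}, so |A + A| = 11. Thus K = 11/6. Here |A + A| = 2|A| − 1 = 11, the minimum possible — so K = 11/6 is minimal, which holds iff A is an arithmetic progression.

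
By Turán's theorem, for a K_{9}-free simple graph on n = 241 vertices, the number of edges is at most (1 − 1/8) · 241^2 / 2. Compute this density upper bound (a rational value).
Turán density bound = (7/8) · 241^2/2 = 406567/16 ≈ 25410.4375

Turán's theorem: ex(n, K_{r+1}) is achieved by the complete r-partite Turán graph T(n, r) with parts as balanced as possible, and is at most (1 − 1/r) · n^2/2. For r = 8, n = 241: the density bound is (7/8) · 58081/2 = 406567/16 ≈ 25410.4375. The integer-valued extremum is e(T(241, 8)) = 25410, which is strictly less than the density bound 406567/16 since 8 ∤ 241 (the parts of T(241, 8) cannot all be equal).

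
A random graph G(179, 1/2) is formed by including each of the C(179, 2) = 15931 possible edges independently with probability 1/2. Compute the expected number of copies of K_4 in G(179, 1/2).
E[# K_4] = C(179, 4) · (1/2)^C(4, 2) = 41356876 / 2^6 = 10339219/16 = 646201.1875

For each 4-subset S of vertices (there are C(179, 4) = 41356876 such S), let X_S = 1 if S induces a K_4 (all C(4, 2) = 6 edges present). Then P(X_S = 1) = (1/2)^6 = 1/64. By linearity of expectation, E[# K_4] = C(179, 4) · (1/2)^6 = 41356876 / 64 = 10339219/16 = 646201.1875.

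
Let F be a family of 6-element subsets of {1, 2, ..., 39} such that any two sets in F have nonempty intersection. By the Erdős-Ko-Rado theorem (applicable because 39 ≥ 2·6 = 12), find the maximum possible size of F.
max |F| = C(38, 5) = 501942

Erdős-Ko-Rado (1961): when n ≥ 2k, max |F| = C(n−1, k−1). The bound is attained by the star {A : i ∈ A} for any fixed i ∈ [n]. Here C(39−1, 6−1) = C(38, 5) = 501942.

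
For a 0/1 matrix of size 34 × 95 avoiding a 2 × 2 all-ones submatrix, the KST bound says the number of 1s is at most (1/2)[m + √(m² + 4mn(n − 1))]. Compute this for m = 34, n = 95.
z(34, 95; 2, 2) ≤ (1/2)[34 + √(34² + 4·34·95·94)] = (1/2)[34 + √1215636] = 568.2794

Kővári–Sós–Turán: let r_1, ..., r_34 be the row sums and z = Σ r_i the total number of 1s. Each pair of columns can share at most one row with both entries 1 (else a 2×2 all-ones block appears), so Σ_i C(r_i, 2) ≤ C(95, 2) = 4465. By convexity Σ_i C(r_i, 2) ≥ 34·C(z/34, 2) = z(z − 34)/(2·34), giving z² − 34z − 34·95·94 ≤ 0 and hence z ≤ (1/2)[34 + √(1156 + 4·303620)] = (1/2)[34 + √1215636] ≈ (1/2)(34 + 1102.5588) = 568.2794.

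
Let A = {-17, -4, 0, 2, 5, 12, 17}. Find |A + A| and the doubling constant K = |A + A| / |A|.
K = |A + A| / |A| = 26/7

Enumerate A + A = {a + b : a, b ∈ A}. With |A| = 7, there are |A|^2 = 49 ordered sum pairs; collecting distinct values, A + A = {-34, -21, -17, -15, -12, -8, -5, -4, -2, 0, 1, 2, 4, 5, 7, 8, 10, 12, 13, 14, 17, 19, 22, 24, 29, 34}, so |A + A| = 26. Thus K = 26/7. For comparison, the minimum possible |A + A| over all 7-element sets is 2·7 − 1 = 13 (so min K = 13/7), attained only by arithmetic progressions.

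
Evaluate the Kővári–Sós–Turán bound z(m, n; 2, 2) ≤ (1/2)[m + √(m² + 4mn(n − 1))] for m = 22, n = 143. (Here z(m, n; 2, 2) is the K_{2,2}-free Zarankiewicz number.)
z(22, 143; 2, 2) ≤ (1/2)[22 + √(22² + 4·22·143·142)] = (1/2)[22 + √1787412] = 679.4706

Kővári–Sós–Turán: let r_1, ..., r_22 be the row sums and z = Σ r_i the total number of 1s. Each pair of columns can share at most one row with both entries 1 (else a 2×2 all-ones block appears), so Σ_i C(r_i, 2) ≤ C(143, 2) = 10153. By convexity Σ_i C(r_i, 2) ≥ 22·C(z/22, 2) = z(z − 22)/(2·22), giving z² − 22z − 22·143·142 ≤ 0 and hence z ≤ (1/2)[22 + √(484 + 4·446732)] = (1/2)[22 + √1787412] ≈ (1/2)(22 + 1336.9413) = 679.4706.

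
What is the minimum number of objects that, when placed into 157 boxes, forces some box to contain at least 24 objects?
n = (24 − 1)·157 + 1 = 3612

By the generalised pigeonhole principle, to guarantee some box contains ≥ r objects we need more than (r − 1) · k objects total. Threshold: n = (r − 1) · k + 1. With r = 24 and k = 157: n = 23 · 157 + 1 = 3611 + 1 = 3612. For n = 3611 = 23 · 157, we can put exactly 23 objects in every box, avoiding 24 in any single one — so 3612 is tight.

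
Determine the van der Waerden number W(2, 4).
W(2, 4) = 35

W(2, 4) = 35. The lower bound W(2, 4) > 34 comes from an explicit good 2-colouring of [1, 34]; the upper bound W(2, 4) ≤ 35 was verified by exhaustive search over 2-colourings of [1, 35].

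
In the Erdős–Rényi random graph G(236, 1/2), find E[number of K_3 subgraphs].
E[# K_3] = C(236, 3) · (1/2)^C(3, 2) = 2162940 / 2^3 = 540735/2 = 270367.5

For each 3-subset S of vertices (there are C(236, 3) = 2162940 such S), let X_S = 1 if S induces a K_3 (all C(3, 2) = 3 edges present). Then P(X_S = 1) = (1/2)^3 = 1/8. By linearity of expectation, E[# K_3] = C(236, 3) · (1/2)^3 = 2162940 / 8 = 540735/2 = 270367.5.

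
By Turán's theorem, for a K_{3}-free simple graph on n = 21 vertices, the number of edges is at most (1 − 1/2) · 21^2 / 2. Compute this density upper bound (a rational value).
Turán density bound = (1/2) · 21^2/2 = 441/4 ≈ 110.25

Turán's theorem: ex(n, K_{r+1}) is achieved by the complete r-partite Turán graph T(n, r) with parts as balanced as possible, and is at most (1 − 1/r) · n^2/2. For r = 2, n = 21: the density bound is (1/2) · 441/2 = 441/4 ≈ 110.25. The integer-valued extremum is e(T(21, 2)) = 110, which is strictly less than the density bound 441/4 since 2 ∤ 21 (the parts of T(21, 2) cannot all be equal).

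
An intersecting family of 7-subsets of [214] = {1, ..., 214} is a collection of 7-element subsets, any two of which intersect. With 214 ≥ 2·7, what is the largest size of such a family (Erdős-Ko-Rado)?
max |F| = C(213, 6) = 120807622936

The Erdős-Ko-Rado theorem states: for n ≥ 2k, an intersecting family of k-subsets of an n-element set has size at most C(n − 1, k − 1), with equality for 'star' families {A ⊆ [n] : |A| = k, i ∈ A} (fix an element i). For n = 214, k = 7: C(213, 6) = 120807622936.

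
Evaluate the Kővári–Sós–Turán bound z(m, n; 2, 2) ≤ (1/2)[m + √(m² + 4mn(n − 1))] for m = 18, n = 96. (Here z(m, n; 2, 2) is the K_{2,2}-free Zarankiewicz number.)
z(18, 96; 2, 2) ≤ (1/2)[18 + √(18² + 4·18·96·95)] = (1/2)[18 + √656964] = 414.2666

Kővári–Sós–Turán: let r_1, ..., r_18 be the row sums and z = Σ r_i the total number of 1s. Each pair of columns can share at most one row with both entries 1 (else a 2×2 all-ones block appears), so Σ_i C(r_i, 2) ≤ C(96, 2) = 4560. By convexity Σ_i C(r_i, 2) ≥ 18·C(z/18, 2) = z(z − 18)/(2·18), giving z² − 18z − 18·96·95 ≤ 0 and hence z ≤ (1/2)[18 + √(324 + 4·164160)] = (1/2)[18 + √656964] ≈ (1/2)(18 + 810.5332) = 414.2666.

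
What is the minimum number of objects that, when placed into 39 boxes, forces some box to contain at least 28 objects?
n = (28 − 1)·39 + 1 = 1054

By the generalised pigeonhole principle, to guarantee some box contains ≥ r objects we need more than (r − 1) · k objects total. Threshold: n = (r − 1) · k + 1. With r = 28 and k = 39: n = 27 · 39 + 1 = 1053 + 1 = 1054. For n = 1053 = 27 · 39, we can put exactly 27 objects in every box, avoiding 28 in any single one — so 1054 is tight.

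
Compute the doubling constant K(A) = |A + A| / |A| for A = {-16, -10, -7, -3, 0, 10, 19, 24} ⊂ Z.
K = |A + A| / |A| = 32/8 = 4

Enumerate A + A = {a + b : a, b ∈ A}. With |A| = 8, there are |A|^2 = 64 ordered sum pairs; collecting distinct values, A + A = {-32, -26, -23, -20, -19, -17, -16, -14, -13, -10, -7, -6, -3, 0, 3, 7, 8, 9, 10, 12, 14, 16, 17, 19, 20, 21, 24, 29, 34, 38, 43, 48}, so |A + A| = 32. Thus K = 32/8 = 4. For comparison, the minimum possible |A + A| over all 8-element sets is 2·8 − 1 = 15 (so min K = 15/8), attained only by arithmetic progressions.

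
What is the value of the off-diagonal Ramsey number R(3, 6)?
R(3, 6) = 18

Lower bound: an explicit 2-colouring of K_{17} (typically a Paley-type or other structured construction) avoids a red K_3 and a blue K_6, showing R(3, 6) > 17.
Upper bound: the simple Erdős–Szekeres recurrence only gives R(3, 6) ≤ 20; the tight bound R(3, 6) ≤ 18 requires a sharper case analysis (or computer search) of 2-colourings of K_{18}.
Hence R(3, 6) = 18.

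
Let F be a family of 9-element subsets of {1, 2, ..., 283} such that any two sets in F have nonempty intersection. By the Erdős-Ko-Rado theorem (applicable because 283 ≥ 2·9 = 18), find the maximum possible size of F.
max |F| = C(282, 8) = 897353333100675

The Erdős-Ko-Rado theorem states: for n ≥ 2k, an intersecting family of k-subsets of an n-element set has size at most C(n − 1, k − 1), with equality for 'star' families {A ⊆ [n] : |A| = k, i ∈ A} (fix an element i). For n = 283, k = 9: C(282, 8) = 897353333100675.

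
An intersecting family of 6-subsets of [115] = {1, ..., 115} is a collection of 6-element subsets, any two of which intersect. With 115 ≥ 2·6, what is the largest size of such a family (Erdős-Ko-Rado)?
max |F| = C(114, 5) = 146803272

The Erdős-Ko-Rado theorem states: for n ≥ 2k, an intersecting family of k-subsets of an n-element set has size at most C(n − 1, k − 1), with equality for 'star' families {A ⊆ [n] : |A| = k, i ∈ A} (fix an element i). For n = 115, k = 6: C(114, 5) = 146803272.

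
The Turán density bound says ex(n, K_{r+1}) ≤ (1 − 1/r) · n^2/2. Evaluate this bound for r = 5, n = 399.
Turán density bound = (4/5) · 399^2/2 = 318402/5 ≈ 63680.4

Turán's theorem: ex(n, K_{r+1}) is achieved by the complete r-partite Turán graph T(n, r) with parts as balanced as possible, and is at most (1 − 1/r) · n^2/2. For r = 5, n = 399: the density bound is (4/5) · 159201/2 = 318402/5 ≈ 63680.4. The integer-valued extremum is e(T(399, 5)) = 63680, which is strictly less than the density bound 318402/5 since 5 ∤ 399 (the parts of T(399, 5) cannot all be equal).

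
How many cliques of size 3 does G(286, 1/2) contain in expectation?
E[# K_3] = C(286, 3) · (1/2)^C(3, 2) = 3858140 / 2^3 = 964535/2 = 482267.5

For each 3-subset S of vertices (there are C(286, 3) = 3858140 such S), let X_S = 1 if S induces a K_3 (all C(3, 2) = 3 edges present). Then P(X_S = 1) = (1/2)^3 = 1/8. By linearity of expectation, E[# K_3] = C(286, 3) · (1/2)^3 = 3858140 / 8 = 964535/2 = 482267.5.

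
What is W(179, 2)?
W(179, 2) = 179 + 1 = 180

A 2-term AP is any pair of integers, so a monochromatic 2-AP exists iff some colour is used at least twice. With 179 colours, the colouring i ↦ i on {1, ..., 179} uses each colour once, avoiding any monochromatic pair, so W(179, 2) > 179. For {1, ..., 180}, pigeonhole forces two integers of the same colour, which form a monochromatic 2-AP. Hence W(179, 2) = 180.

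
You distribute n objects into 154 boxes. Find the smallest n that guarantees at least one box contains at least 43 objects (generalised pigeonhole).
n = (43 − 1)·154 + 1 = 6469

By the generalised pigeonhole principle, to guarantee some box contains ≥ r objects we need more than (r − 1) · k objects total. Threshold: n = (r − 1) · k + 1. With r = 43 and k = 154: n = 42 · 154 + 1 = 6468 + 1 = 6469. For n = 6468 = 42 · 154, we can put exactly 42 objects in every box, avoiding 43 in any single one — so 6469 is tight.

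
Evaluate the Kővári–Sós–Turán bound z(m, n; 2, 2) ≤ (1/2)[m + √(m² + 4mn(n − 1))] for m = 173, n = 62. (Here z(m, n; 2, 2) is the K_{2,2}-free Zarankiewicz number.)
z(173, 62; 2, 2) ≤ (1/2)[173 + √(173² + 4·173·62·61)] = (1/2)[173 + √2647073] = 899.9914

Kővári–Sós–Turán: let r_1, ..., r_173 be the row sums and z = Σ r_i the total number of 1s. Each pair of columns can share at most one row with both entries 1 (else a 2×2 all-ones block appears), so Σ_i C(r_i, 2) ≤ C(62, 2) = 1891. By convexity Σ_i C(r_i, 2) ≥ 173·C(z/173, 2) = z(z − 173)/(2·173), giving z² − 173z − 173·62·61 ≤ 0 and hence z ≤ (1/2)[173 + √(29929 + 4·654286)] = (1/2)[173 + √2647073] ≈ (1/2)(173 + 1626.9828) = 899.9914.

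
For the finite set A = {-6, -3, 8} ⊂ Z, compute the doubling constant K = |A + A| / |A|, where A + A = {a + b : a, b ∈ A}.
K = |A + A| / |A| = 6/3 = 2

Enumerate A + A = {a + b : a, b ∈ A}. With |A| = 3, there are |A|^2 = 9 ordered sum pairs; collecting distinct values, A + A = {-12, -9, -6, 2, 5, 16}, so |A + A| = 6. Thus K = 6/3 = 2. For comparison, the minimum possible |A + A| over all 3-element sets is 2·3 − 1 = 5 (so min K = 5/3), attained only by arithmetic progressions.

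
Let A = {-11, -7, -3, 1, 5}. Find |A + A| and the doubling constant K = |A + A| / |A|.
K = |A + A| / |A| = 9/5

Enumerate A + A = {a + b : a, b ∈ A}. With |A| = 5, there are |A|^2 = 25 ordered sum pairs; collecting distinct values, A + A = {-22, -18, -14, -10, -6, -2, 2, 6, 10}, so |A + A| = 9. Thus K = 9/5. Here |A + A| = 2|A| − 1 = 9, the minimum possible — so K = 9/5 is minimal, which holds iff A is an arithmetic progression.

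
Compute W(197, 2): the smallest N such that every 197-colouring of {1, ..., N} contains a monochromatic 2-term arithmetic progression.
W(197, 2) = 197 + 1 = 198

A 2-term AP is any pair of integers, so a monochromatic 2-AP exists iff some colour is used at least twice. With 197 colours, the colouring i ↦ i on {1, ..., 197} uses each colour once, avoiding any monochromatic pair, so W(197, 2) > 197. For {1, ..., 198}, pigeonhole forces two integers of the same colour, which form a monochromatic 2-AP. Hence W(197, 2) = 198.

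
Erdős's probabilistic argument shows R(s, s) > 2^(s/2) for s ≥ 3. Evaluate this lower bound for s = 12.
2^(12/2) = 64; so R(12, 12) > 64

Colour each edge of K_n uniformly at random with red/blue. The expected number of monochromatic K_12 is C(n, 12) · 2 · 2^(−C(12,2)). If C(n, 12) · 2^(1 − C(12,2)) < 1, then with positive probability no monochromatic K_12 exists, so R(12, 12) > n. The standard estimate C(n, 12) ≤ n^12/12! shows this inequality holds whenever n ≤ 2^(12/2) (since 12! · 2^(C(12,2) − 1) > 2^(12^2/2) ≥ n^12). Hence R(12, 12) > 2^(12/2) = 64.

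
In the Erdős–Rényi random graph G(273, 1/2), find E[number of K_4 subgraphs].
E[# K_4] = C(273, 4) · (1/2)^C(4, 2) = 226387980 / 2^6 = 56596995/16 = 3537312.1875

For each 4-subset S of vertices (there are C(273, 4) = 226387980 such S), let X_S = 1 if S induces a K_4 (all C(4, 2) = 6 edges present). Then P(X_S = 1) = (1/2)^6 = 1/64. By linearity of expectation, E[# K_4] = C(273, 4) · (1/2)^6 = 226387980 / 64 = 56596995/16 = 3537312.1875.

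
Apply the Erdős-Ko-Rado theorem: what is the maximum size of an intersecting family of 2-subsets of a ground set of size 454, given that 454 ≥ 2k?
max |F| = C(453, 1) = 453

Erdős-Ko-Rado (1961): when n ≥ 2k, max |F| = C(n−1, k−1). The bound is attained by the star {A : i ∈ A} for any fixed i ∈ [n]. Here C(454−1, 2−1) = C(453, 1) = 453.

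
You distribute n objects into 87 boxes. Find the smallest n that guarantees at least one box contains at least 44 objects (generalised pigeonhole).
n = (44 − 1)·87 + 1 = 3742

By the generalised pigeonhole principle, to guarantee some box contains ≥ r objects we need more than (r − 1) · k objects total. Threshold: n = (r − 1) · k + 1. With r = 44 and k = 87: n = 43 · 87 + 1 = 3741 + 1 = 3742. For n = 3741 = 43 · 87, we can put exactly 43 objects in every box, avoiding 44 in any single one — so 3742 is tight.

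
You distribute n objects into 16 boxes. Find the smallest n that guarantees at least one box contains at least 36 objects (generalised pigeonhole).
n = (36 − 1)·16 + 1 = 561

By the generalised pigeonhole principle, to guarantee some box contains ≥ r objects we need more than (r − 1) · k objects total. Threshold: n = (r − 1) · k + 1. With r = 36 and k = 16: n = 35 · 16 + 1 = 560 + 1 = 561. For n = 560 = 35 · 16, we can put exactly 35 objects in every box, avoiding 36 in any single one — so 561 is tight.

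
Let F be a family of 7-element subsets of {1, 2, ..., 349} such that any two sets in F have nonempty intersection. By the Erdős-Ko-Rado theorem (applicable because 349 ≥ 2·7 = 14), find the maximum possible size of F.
max |F| = C(348, 6) = 2362239780292

Erdős-Ko-Rado (1961): when n ≥ 2k, max |F| = C(n−1, k−1). The bound is attained by the star {A : i ∈ A} for any fixed i ∈ [n]. Here C(349−1, 7−1) = C(348, 6) = 2362239780292.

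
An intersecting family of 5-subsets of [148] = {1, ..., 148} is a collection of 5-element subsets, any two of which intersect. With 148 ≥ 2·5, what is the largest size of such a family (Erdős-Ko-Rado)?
max |F| = C(147, 4) = 18671940

The Erdős-Ko-Rado theorem states: for n ≥ 2k, an intersecting family of k-subsets of an n-element set has size at most C(n − 1, k − 1), with equality for 'star' families {A ⊆ [n] : |A| = k, i ∈ A} (fix an element i). For n = 148, k = 5: C(147, 4) = 18671940.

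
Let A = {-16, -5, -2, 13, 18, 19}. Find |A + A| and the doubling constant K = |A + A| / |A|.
K = |A + A| / |A| = 21/6 = 7/2

Enumerate A + A = {a + b : a, b ∈ A}. With |A| = 6, there are |A|^2 = 36 ordered sum pairs; collecting distinct values, A + A = {-32, -21, -18, -10, -7, -4, -3, 2, 3, 8, 11, 13, 14, 16, 17, 26, 31, 32, 36, 37, 38}, so |A + A| = 21. Thus K = 21/6 = 7/2. For comparison, the minimum possible |A + A| over all 6-element sets is 2·6 − 1 = 11 (so min K = 11/6), attained only by arithmetic progressions.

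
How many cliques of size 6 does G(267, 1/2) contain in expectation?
E[# K_6] = C(267, 6) · (1/2)^C(6, 2) = 475518307726 / 2^15 = 237759153863/16384 ≈ 14511667.105896

For each 6-subset S of vertices (there are C(267, 6) = 475518307726 such S), let X_S = 1 if S induces a K_6 (all C(6, 2) = 15 edges present). Then P(X_S = 1) = (1/2)^15 = 1/32768. By linearity of expectation, E[# K_6] = C(267, 6) · (1/2)^15 = 475518307726 / 32768 = 237759153863/16384 ≈ 14511667.105896.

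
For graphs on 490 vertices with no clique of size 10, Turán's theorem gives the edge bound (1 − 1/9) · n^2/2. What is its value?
Turán density bound = (8/9) · 490^2/2 = 960400/9 ≈ 106711.1111

Turán's theorem: ex(n, K_{r+1}) is achieved by the complete r-partite Turán graph T(n, r) with parts as balanced as possible, and is at most (1 − 1/r) · n^2/2. For r = 9, n = 490: the density bound is (8/9) · 240100/2 = 960400/9 ≈ 106711.1111. The integer-valued extremum is e(T(490, 9)) = 106710, which is strictly less than the density bound 960400/9 since 9 ∤ 490 (the parts of T(490, 9) cannot all be equal).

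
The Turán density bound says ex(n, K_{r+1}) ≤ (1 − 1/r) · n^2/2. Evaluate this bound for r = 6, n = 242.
Turán density bound = (5/6) · 242^2/2 = 73205/3 ≈ 24401.6667

Turán's theorem: ex(n, K_{r+1}) is achieved by the complete r-partite Turán graph T(n, r) with parts as balanced as possible, and is at most (1 − 1/r) · n^2/2. For r = 6, n = 242: the density bound is (5/6) · 58564/2 = 73205/3 ≈ 24401.6667. The integer-valued extremum is e(T(242, 6)) = 24401, which is strictly less than the density bound 73205/3 since 6 ∤ 242 (the parts of T(242, 6) cannot all be equal).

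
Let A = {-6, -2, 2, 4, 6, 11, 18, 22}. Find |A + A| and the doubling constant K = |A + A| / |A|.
K = |A + A| / |A| = 27/8

Enumerate A + A = {a + b : a, b ∈ A}. With |A| = 8, there are |A|^2 = 64 ordered sum pairs; collecting distinct values, A + A = {-12, -8, -4, -2, 0, 2, 4, 5, 6, 8, 9, 10, 12, 13, 15, 16, 17, 20, 22, 24, 26, 28, 29, 33, 36, 40, 44}, so |A + A| = 27. Thus K = 27/8. For comparison, the minimum possible |A + A| over all 8-element sets is 2·8 − 1 = 15 (so min K = 15/8), attained only by arithmetic progressions.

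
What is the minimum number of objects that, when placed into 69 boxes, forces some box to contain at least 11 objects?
n = (11 − 1)·69 + 1 = 691

By the generalised pigeonhole principle, to guarantee some box contains ≥ r objects we need more than (r − 1) · k objects total. Threshold: n = (r − 1) · k + 1. With r = 11 and k = 69: n = 10 · 69 + 1 = 690 + 1 = 691. For n = 690 = 10 · 69, we can put exactly 10 objects in every box, avoiding 11 in any single one — so 691 is tight.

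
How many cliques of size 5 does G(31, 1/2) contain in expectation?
E[# K_5] = C(31, 5) · (1/2)^C(5, 2) = 169911 / 2^10 ≈ 165.928711

For each 5-subset S of vertices (there are C(31, 5) = 169911 such S), let X_S = 1 if S induces a K_5 (all C(5, 2) = 10 edges present). Then P(X_S = 1) = (1/2)^10 = 1/1024. By linearity of expectation, E[# K_5] = C(31, 5) · (1/2)^10 = 169911 / 1024 ≈ 165.928711.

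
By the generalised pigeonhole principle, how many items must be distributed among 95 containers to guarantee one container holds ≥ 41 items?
n = (41 − 1)·95 + 1 = 3801

By the generalised pigeonhole principle, to guarantee some box contains ≥ r objects we need more than (r − 1) · k objects total. Threshold: n = (r − 1) · k + 1. With r = 41 and k = 95: n = 40 · 95 + 1 = 3800 + 1 = 3801. For n = 3800 = 40 · 95, we can put exactly 40 objects in every box, avoiding 41 in any single one — so 3801 is tight.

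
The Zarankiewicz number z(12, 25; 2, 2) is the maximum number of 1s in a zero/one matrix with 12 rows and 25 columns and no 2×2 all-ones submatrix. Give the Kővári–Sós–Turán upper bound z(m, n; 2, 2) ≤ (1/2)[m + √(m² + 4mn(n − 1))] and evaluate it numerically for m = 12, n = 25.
z(12, 25; 2, 2) ≤ (1/2)[12 + √(12² + 4·12·25·24)] = (1/2)[12 + √28944] = 91.0647

Kővári–Sós–Turán: let r_1, ..., r_12 be the row sums and z = Σ r_i the total number of 1s. Each pair of columns can share at most one row with both entries 1 (else a 2×2 all-ones block appears), so Σ_i C(r_i, 2) ≤ C(25, 2) = 300. By convexity Σ_i C(r_i, 2) ≥ 12·C(z/12, 2) = z(z − 12)/(2·12), giving z² − 12z − 12·25·24 ≤ 0 and hence z ≤ (1/2)[12 + √(144 + 4·7200)] = (1/2)[12 + √28944] ≈ (1/2)(12 + 170.1294) = 91.0647.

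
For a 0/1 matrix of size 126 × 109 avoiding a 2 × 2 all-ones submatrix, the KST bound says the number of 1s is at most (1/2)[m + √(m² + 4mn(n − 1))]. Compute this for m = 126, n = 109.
z(126, 109; 2, 2) ≤ (1/2)[126 + √(126² + 4·126·109·108)] = (1/2)[126 + √5948964] = 1282.5249

Kővári–Sós–Turán: let r_1, ..., r_126 be the row sums and z = Σ r_i the total number of 1s. Each pair of columns can share at most one row with both entries 1 (else a 2×2 all-ones block appears), so Σ_i C(r_i, 2) ≤ C(109, 2) = 5886. By convexity Σ_i C(r_i, 2) ≥ 126·C(z/126, 2) = z(z − 126)/(2·126), giving z² − 126z − 126·109·108 ≤ 0 and hence z ≤ (1/2)[126 + √(15876 + 4·1483272)] = (1/2)[126 + √5948964] ≈ (1/2)(126 + 2439.0498) = 1282.5249.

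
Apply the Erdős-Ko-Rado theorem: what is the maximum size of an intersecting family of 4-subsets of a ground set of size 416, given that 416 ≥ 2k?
max |F| = C(415, 3) = 11826255

The Erdős-Ko-Rado theorem states: for n ≥ 2k, an intersecting family of k-subsets of an n-element set has size at most C(n − 1, k − 1), with equality for 'star' families {A ⊆ [n] : |A| = k, i ∈ A} (fix an element i). For n = 416, k = 4: C(415, 3) = 11826255.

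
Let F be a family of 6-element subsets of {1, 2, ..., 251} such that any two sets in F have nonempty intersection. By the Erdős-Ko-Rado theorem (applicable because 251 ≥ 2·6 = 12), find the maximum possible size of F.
max |F| = C(250, 5) = 7817031300

The Erdős-Ko-Rado theorem states: for n ≥ 2k, an intersecting family of k-subsets of an n-element set has size at most C(n − 1, k − 1), with equality for 'star' families {A ⊆ [n] : |A| = k, i ∈ A} (fix an element i). For n = 251, k = 6: C(250, 5) = 7817031300.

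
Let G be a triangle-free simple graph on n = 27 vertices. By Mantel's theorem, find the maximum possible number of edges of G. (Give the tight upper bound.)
ex(27, K_3) = ⌊27^2/4⌋ = 182

Mantel (1907): a triangle-free graph on n vertices has at most ⌊n^2/4⌋ edges, with equality for the complete bipartite graph K_{⌊n/2⌋, ⌈n/2⌉}. For n = 27: ⌊27^2/4⌋ = ⌊729/4⌋ = 182. The extremal graph is K_{13, 14}, which has 13·14 = 182 edges.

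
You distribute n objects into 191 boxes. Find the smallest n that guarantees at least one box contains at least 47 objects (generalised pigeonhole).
n = (47 − 1)·191 + 1 = 8787

By the generalised pigeonhole principle, to guarantee some box contains ≥ r objects we need more than (r − 1) · k objects total. Threshold: n = (r − 1) · k + 1. With r = 47 and k = 191: n = 46 · 191 + 1 = 8786 + 1 = 8787. For n = 8786 = 46 · 191, we can put exactly 46 objects in every box, avoiding 47 in any single one — so 8787 is tight.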